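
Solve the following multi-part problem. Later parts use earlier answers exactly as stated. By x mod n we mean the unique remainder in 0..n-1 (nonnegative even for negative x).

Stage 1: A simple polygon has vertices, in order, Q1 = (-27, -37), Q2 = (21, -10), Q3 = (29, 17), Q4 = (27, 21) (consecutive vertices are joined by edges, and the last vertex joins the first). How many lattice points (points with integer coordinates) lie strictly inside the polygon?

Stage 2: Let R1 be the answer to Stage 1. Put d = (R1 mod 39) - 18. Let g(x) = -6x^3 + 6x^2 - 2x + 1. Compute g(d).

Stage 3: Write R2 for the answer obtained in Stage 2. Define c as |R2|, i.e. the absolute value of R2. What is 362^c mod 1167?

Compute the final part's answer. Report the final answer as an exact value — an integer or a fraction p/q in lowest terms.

Stage 1: cross terms: (-27*-10 - 21*-37)=1047, (21*17 - 29*-10)=647, (29*21 - 27*17)=150, (27*-37 - -27*21)=-432; twice the area = |1412| = 1412; area = 706; boundary points = 3 + 1 + 2 + 2 = 8; strictly interior points = area - boundary/2 + 1 = 703; answer 703
Stage 2: R1 = 703; d = -17; -6*(-17)^3 + 6*(-17)^2 - 2*(-17)^1 + 1 = (29478) + (1734) + (34) + (1) = 31247; answer 31247
Stage 3: R2 = 31247; c = 31247; squarings mod 1167: 362^1=362, 362^2=340, 362^4=67, 362^8=988, 362^16=532, 362^32=610, 362^64=994, 362^128=754, 362^256=187, 362^512=1126, 362^1024=514, 362^2048=454, 362^4096=724, 362^8192=193, 362^16384=1072; 362^31247 = 362^1 * 362^2 * 362^4 * 362^8 * 362^512 * 362^2048 * 362^4096 * 362^8192 * 362^16384 = 1004 (mod 1167); answer 1004

1004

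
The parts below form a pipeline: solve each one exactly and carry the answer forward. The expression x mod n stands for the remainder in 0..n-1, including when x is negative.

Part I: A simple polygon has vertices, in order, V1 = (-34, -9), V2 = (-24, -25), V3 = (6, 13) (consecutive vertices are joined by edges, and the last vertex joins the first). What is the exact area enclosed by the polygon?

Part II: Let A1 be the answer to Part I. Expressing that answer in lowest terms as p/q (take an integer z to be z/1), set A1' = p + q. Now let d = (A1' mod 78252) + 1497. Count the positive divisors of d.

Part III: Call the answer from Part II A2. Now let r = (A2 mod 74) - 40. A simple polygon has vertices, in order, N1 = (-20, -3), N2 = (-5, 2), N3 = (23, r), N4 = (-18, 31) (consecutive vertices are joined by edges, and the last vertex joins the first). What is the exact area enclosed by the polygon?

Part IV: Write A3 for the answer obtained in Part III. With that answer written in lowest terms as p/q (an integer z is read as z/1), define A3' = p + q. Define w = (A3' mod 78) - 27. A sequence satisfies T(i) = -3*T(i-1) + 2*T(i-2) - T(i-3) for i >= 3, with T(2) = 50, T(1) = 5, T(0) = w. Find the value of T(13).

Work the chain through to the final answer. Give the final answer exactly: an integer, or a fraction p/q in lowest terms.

-62428259

Part I: cross terms: (-34*-25 - -24*-9)=634, (-24*13 - 6*-25)=-162, (6*-9 - -34*13)=388; twice the area = |860| = 860; area = 430; answer 430
Part II: A1 = 430; threaded value p + q = 431; d = 1928; 1928 = 2^3 * 241; number of divisors = (3+1) * (1+1) = 8; answer 8
Part III: A2 = 8; r = -32; cross terms: (-20*2 - -5*-3)=-55, (-5*-32 - 23*2)=114, (23*31 - -18*-32)=137, (-18*-3 - -20*31)=674; twice the area = |870| = 870; area = 435; answer 435
Part IV: A3 = 435; threaded value p + q = 436; w = 19; T(3) = -3*(50) + 2*(5) - 1*(19) = -159; iterating: T(3)=-159, T(4)=572, T(5)=-2084, T(6)=7555, T(7)=-27405, T(8)=99409, T(9)=-360592, T(10)=1307999, T(11)=-4744590, T(12)=17210360, T(13)=-62428259; answer -62428259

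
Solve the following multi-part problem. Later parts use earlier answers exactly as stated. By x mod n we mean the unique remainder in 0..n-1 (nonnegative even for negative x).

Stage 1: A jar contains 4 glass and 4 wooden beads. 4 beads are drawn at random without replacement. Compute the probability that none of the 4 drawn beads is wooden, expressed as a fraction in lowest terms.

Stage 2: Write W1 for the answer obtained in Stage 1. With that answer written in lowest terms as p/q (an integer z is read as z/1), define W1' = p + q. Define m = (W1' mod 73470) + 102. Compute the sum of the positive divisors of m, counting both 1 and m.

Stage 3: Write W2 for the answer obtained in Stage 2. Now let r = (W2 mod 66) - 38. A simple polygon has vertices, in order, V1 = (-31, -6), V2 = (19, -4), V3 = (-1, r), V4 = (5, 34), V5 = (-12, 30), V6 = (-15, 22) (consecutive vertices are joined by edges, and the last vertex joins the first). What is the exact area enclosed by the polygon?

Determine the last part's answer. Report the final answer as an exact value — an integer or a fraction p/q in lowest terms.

Stage 1: total draws C(8,4) = 70; favorable C(4,4) = 1; P = 1/70; answer 1/70
Stage 2: W1 = 1/70; threaded value p + q = 71; m = 173; 173 is prime, so its only divisors are 1 and 173; sigma = 1 + 173 = 174; answer 174
Stage 3: W2 = 174; r = 4; cross terms: (-31*-4 - 19*-6)=238, (19*4 - -1*-4)=72, (-1*34 - 5*4)=-54, (5*30 - -12*34)=558, (-12*22 - -15*30)=186, (-15*-6 - -31*22)=772; twice the area = |1772| = 1772; area = 886; answer 886

886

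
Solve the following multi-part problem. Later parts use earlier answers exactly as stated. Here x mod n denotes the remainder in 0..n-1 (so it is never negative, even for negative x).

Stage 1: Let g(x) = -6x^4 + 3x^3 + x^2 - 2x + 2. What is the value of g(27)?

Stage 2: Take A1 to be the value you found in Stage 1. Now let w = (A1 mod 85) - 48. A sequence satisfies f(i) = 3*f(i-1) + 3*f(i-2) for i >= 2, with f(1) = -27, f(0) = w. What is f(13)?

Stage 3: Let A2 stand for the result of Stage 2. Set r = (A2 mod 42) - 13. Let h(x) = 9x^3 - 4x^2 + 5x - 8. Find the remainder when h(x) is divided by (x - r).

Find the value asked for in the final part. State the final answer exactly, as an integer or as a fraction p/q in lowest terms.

Stage 1: -6*(27)^4 + 3*(27)^3 + 1*(27)^2 - 2*(27)^1 + 2 = (-3188646) + (59049) + (729) + (-54) + (2) = -3128920; answer -3128920
Stage 2: A1 = -3128920; w = -33; f(2) = 3*(-27) + 3*(-33) = -180; iterating: f(2)=-180, f(3)=-621, f(4)=-2403, f(5)=-9072, f(6)=-34425, f(7)=-130491, f(8)=-494748, f(9)=-1875717, f(10)=-7111395, f(11)=-26961336, f(12)=-102218193, f(13)=-387538587; answer -387538587
Stage 3: A2 = -387538587; r = 20; remainder = value at the root: 9*(20)^3 - 4*(20)^2 + 5*(20)^1 - 8 = (72000) + (-1600) + (100) + (-8) = 70492; answer 70492

70492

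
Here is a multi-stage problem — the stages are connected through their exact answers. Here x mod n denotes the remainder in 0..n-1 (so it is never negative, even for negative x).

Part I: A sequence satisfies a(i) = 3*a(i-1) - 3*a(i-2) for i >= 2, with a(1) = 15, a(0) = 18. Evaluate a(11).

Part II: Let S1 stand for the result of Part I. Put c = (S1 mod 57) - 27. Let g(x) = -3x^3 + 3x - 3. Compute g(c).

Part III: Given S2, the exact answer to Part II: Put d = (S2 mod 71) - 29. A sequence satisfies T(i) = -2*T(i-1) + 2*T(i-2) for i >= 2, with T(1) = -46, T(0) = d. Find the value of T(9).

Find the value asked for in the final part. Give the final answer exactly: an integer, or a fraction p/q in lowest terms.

-119776

Part I: a(2) = 3*(15) - 3*(18) = -9; iterating: a(2)=-9, a(3)=-72, a(4)=-189, a(5)=-351, a(6)=-486, a(7)=-405, a(8)=243, a(9)=1944, a(10)=5103, a(11)=9477; answer 9477
Part II: S1 = 9477; c = -12; -3*(-12)^3 + 3*(-12)^1 - 3 = (5184) + (-36) + (-3) = 5145; answer 5145
Part III: S2 = 5145; d = 4; T(2) = -2*(-46) + 2*(4) = 100; iterating: T(2)=100, T(3)=-292, T(4)=784, T(5)=-2152, T(6)=5872, T(7)=-16048, T(8)=43840, T(9)=-119776; answer -119776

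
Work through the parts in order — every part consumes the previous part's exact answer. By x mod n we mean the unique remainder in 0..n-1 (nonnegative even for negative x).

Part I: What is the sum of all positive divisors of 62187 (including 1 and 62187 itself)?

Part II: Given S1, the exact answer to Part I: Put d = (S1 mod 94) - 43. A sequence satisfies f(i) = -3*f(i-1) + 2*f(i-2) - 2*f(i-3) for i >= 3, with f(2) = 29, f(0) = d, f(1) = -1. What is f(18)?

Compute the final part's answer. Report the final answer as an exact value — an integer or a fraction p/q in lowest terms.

Part I: 62187 = 3 * 19 * 1091; sigma = (1 + 3) * (1 + 19) * (1 + 1091) = 4 * 20 * 1092 = 87360; answer 87360
Part II: S1 = 87360; d = -9; f(3) = -3*(29) + 2*(-1) - 2*(-9) = -71; iterating: f(3)=-71, f(4)=273, f(5)=-1019, f(6)=3745, f(7)=-13819, f(8)=50985, f(9)=-188083, f(10)=693857, f(11)=-2559707, f(12)=9443001, f(13)=-34836131, f(14)=128513809, f(15)=-474099691, f(16)=1748998953, f(17)=-6452223859, f(18)=23802868865; answer 23802868865

23802868865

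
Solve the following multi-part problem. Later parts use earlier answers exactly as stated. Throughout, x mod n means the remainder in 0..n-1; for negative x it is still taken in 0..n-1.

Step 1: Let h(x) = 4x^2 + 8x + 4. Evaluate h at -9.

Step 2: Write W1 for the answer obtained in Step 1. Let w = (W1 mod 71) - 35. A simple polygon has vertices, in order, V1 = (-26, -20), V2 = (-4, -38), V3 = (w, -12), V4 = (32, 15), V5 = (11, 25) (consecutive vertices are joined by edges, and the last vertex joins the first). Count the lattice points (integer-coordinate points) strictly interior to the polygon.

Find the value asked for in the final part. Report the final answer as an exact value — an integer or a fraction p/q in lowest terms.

Step 1: 4*(-9)^2 + 8*(-9)^1 + 4 = (324) + (-72) + (4) = 256; answer 256
Step 2: W1 = 256; w = 8; cross terms: (-26*-38 - -4*-20)=908, (-4*-12 - 8*-38)=352, (8*15 - 32*-12)=504, (32*25 - 11*15)=635, (11*-20 - -26*25)=430; twice the area = |2829| = 2829; area = 2829/2; boundary points = 2 + 2 + 3 + 1 + 1 = 9; strictly interior points = area - boundary/2 + 1 = 1411; answer 1411

1411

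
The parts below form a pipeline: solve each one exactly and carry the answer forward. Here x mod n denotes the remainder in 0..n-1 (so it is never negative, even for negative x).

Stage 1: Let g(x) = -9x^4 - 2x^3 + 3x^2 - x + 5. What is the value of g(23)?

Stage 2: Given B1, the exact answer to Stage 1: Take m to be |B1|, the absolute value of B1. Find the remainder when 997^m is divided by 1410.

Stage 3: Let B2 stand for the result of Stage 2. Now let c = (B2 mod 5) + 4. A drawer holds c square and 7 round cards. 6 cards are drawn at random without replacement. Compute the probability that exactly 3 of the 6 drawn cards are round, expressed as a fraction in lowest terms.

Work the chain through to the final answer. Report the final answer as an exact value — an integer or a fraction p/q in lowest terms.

Stage 1: -9*(23)^4 - 2*(23)^3 + 3*(23)^2 - 1*(23)^1 + 5 = (-2518569) + (-24334) + (1587) + (-23) + (5) = -2541334; answer -2541334
Stage 2: B1 = -2541334; m = 2541334; squarings mod 1410: 997^1=997, 997^2=1369, 997^4=271, 997^8=121, 997^16=541, 997^32=811, 997^64=661, 997^128=1231, 997^256=1021, 997^512=451, 997^1024=361, 997^2048=601, 997^4096=241, 997^8192=271, 997^16384=121, 997^32768=541, 997^65536=811, 997^131072=661, 997^262144=1231, 997^524288=1021, 997^1048576=451, 997^2097152=361; 997^2541334 = 997^2 * 997^4 * 997^16 * 997^256 * 997^512 * 997^1024 * 997^16384 * 997^32768 * 997^131072 * 997^262144 * 997^2097152 = 379 (mod 1410); answer 379
Stage 3: B2 = 379; c = 8; total draws C(15,6) = 5005; favorable C(7,3)*C(8,3) = 1960; P = 56/143; answer 56/143

56/143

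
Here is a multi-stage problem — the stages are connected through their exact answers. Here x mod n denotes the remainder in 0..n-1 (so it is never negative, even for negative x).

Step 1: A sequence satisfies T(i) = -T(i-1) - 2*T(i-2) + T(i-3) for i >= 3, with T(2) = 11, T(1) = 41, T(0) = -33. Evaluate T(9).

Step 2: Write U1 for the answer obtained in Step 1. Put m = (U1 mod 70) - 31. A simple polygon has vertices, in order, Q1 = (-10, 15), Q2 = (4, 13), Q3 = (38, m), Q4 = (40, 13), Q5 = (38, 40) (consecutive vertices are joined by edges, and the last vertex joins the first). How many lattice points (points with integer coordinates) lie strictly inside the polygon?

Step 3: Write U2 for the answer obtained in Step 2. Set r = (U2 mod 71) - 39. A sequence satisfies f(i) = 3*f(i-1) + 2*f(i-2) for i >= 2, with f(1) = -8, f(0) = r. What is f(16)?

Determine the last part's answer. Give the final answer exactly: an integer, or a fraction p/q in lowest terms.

Step 1: T(3) = -1*(11) - 2*(41) + 1*(-33) = -126; iterating: T(3)=-126, T(4)=145, T(5)=118, T(6)=-534, T(7)=443, T(8)=743, T(9)=-2163; answer -2163
Step 2: U1 = -2163; m = -24; cross terms: (-10*13 - 4*15)=-190, (4*-24 - 38*13)=-590, (38*13 - 40*-24)=1454, (40*40 - 38*13)=1106, (38*15 - -10*40)=970; twice the area = |2750| = 2750; area = 1375; boundary points = 2 + 1 + 1 + 1 + 1 = 6; strictly interior points = area - boundary/2 + 1 = 1373; answer 1373
Step 3: U2 = 1373; r = -15; f(2) = 3*(-8) + 2*(-15) = -54; iterating: f(2)=-54, f(3)=-178, f(4)=-642, f(5)=-2282, f(6)=-8130, f(7)=-28954, f(8)=-103122, f(9)=-367274, f(10)=-1308066, f(11)=-4658746, f(12)=-16592370, f(13)=-59094602, f(14)=-210468546, f(15)=-749594842, f(16)=-2669721618; answer -2669721618

-2669721618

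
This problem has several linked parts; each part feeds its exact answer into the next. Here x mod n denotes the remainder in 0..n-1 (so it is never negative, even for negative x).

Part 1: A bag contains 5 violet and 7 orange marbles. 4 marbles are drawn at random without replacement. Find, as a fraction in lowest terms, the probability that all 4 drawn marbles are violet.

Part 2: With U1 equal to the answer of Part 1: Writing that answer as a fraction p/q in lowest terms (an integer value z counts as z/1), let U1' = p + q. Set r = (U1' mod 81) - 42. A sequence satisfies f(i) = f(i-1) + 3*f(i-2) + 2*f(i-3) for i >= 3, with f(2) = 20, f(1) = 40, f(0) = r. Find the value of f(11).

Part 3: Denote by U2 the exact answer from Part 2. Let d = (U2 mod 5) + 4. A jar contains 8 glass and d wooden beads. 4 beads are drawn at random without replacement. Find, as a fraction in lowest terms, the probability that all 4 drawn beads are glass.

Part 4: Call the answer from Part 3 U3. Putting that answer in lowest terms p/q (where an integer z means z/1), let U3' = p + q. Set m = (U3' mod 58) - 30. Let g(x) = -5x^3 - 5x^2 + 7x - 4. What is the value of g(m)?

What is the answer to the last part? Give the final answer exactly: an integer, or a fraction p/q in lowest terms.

Part 1: total draws C(12,4) = 495; favorable C(5,4) = 5; P = 1/99; answer 1/99
Part 2: U1 = 1/99; threaded value p + q = 100; r = -23; f(3) = 1*(20) + 3*(40) + 2*(-23) = 94; iterating: f(3)=94, f(4)=234, f(5)=556, f(6)=1446, f(7)=3582, f(8)=9032, f(9)=22670, f(10)=56930, f(11)=143004; answer 143004
Part 3: U2 = 143004; d = 8; total draws C(16,4) = 1820; favorable C(8,4) = 70; P = 1/26; answer 1/26
Part 4: U3 = 1/26; threaded value p + q = 27; m = -3; -5*(-3)^3 - 5*(-3)^2 + 7*(-3)^1 - 4 = (135) + (-45) + (-21) + (-4) = 65; answer 65

65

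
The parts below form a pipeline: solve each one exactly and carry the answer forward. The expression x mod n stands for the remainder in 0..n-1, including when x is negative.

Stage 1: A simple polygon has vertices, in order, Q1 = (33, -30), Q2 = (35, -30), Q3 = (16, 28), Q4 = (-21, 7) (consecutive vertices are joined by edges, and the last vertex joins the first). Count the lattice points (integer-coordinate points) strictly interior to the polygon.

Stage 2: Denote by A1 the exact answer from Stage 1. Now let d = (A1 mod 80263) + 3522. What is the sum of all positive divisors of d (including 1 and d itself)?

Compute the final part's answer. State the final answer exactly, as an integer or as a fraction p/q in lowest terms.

Stage 1: cross terms: (33*-30 - 35*-30)=60, (35*28 - 16*-30)=1460, (16*7 - -21*28)=700, (-21*-30 - 33*7)=399; twice the area = |2619| = 2619; area = 2619/2; boundary points = 2 + 1 + 1 + 1 = 5; strictly interior points = area - boundary/2 + 1 = 1308; answer 1308
Stage 2: A1 = 1308; d = 4830; 4830 = 2 * 3 * 5 * 7 * 23; sigma = (1 + 2) * (1 + 3) * (1 + 5) * (1 + 7) * (1 + 23) = 3 * 4 * 6 * 8 * 24 = 13824; answer 13824

13824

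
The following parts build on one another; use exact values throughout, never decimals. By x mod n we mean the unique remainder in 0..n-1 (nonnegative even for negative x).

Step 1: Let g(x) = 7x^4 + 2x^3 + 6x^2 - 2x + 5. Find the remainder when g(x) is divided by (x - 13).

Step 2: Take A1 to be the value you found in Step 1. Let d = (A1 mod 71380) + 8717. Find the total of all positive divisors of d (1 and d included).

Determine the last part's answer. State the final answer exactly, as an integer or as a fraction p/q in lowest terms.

Step 1: remainder = value at the root: 7*(13)^4 + 2*(13)^3 + 6*(13)^2 - 2*(13)^1 + 5 = (199927) + (4394) + (1014) + (-26) + (5) = 205314; answer 205314
Step 2: A1 = 205314; d = 71271; 71271 = 3^2 * 7919; sigma = (1 + 3 + 9) * (1 + 7919) = 13 * 7920 = 102960; answer 102960

102960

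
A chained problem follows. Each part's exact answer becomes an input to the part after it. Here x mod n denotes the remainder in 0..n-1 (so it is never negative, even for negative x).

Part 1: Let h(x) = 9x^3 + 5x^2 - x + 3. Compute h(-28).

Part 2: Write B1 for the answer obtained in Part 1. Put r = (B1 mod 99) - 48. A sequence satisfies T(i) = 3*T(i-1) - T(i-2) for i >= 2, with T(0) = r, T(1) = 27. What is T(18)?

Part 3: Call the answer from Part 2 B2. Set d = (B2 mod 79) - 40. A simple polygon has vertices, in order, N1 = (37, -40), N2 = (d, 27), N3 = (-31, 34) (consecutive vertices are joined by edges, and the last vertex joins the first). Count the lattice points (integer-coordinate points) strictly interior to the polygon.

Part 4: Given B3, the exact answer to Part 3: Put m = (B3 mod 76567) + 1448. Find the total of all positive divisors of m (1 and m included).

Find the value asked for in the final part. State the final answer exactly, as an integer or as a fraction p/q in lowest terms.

7680

Part 1: 9*(-28)^3 + 5*(-28)^2 - 1*(-28)^1 + 3 = (-197568) + (3920) + (28) + (3) = -193617; answer -193617
Part 2: B1 = -193617; r = -21; T(2) = 3*(27) - 1*(-21) = 102; iterating: T(2)=102, T(3)=279, T(4)=735, T(5)=1926, T(6)=5043, T(7)=13203, T(8)=34566, T(9)=90495, T(10)=236919, T(11)=620262, T(12)=1623867, T(13)=4251339, T(14)=11130150, T(15)=29139111, T(16)=76287183, T(17)=199722438, T(18)=522880131; answer 522880131
Part 3: B2 = 522880131; d = 26; cross terms: (37*27 - 26*-40)=2039, (26*34 - -31*27)=1721, (-31*-40 - 37*34)=-18; twice the area = |3742| = 3742; area = 1871; boundary points = 1 + 1 + 2 = 4; strictly interior points = area - boundary/2 + 1 = 1870; answer 1870
Part 4: B3 = 1870; m = 3318; 3318 = 2 * 3 * 7 * 79; sigma = (1 + 2) * (1 + 3) * (1 + 7) * (1 + 79) = 3 * 4 * 8 * 80 = 7680; answer 7680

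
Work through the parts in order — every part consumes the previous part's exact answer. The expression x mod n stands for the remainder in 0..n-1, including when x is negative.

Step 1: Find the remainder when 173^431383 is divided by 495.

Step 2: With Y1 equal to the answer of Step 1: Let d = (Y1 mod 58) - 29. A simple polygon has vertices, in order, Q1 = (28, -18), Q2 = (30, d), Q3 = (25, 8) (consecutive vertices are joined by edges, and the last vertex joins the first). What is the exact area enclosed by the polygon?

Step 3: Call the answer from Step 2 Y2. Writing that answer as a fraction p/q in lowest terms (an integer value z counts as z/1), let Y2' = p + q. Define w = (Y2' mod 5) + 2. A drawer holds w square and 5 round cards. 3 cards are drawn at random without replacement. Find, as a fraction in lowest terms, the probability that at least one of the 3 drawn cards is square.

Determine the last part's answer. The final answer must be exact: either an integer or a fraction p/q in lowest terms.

5/7

Step 1: squarings mod 495: 173^1=173, 173^2=229, 173^4=466, 173^8=346, 173^16=421, 173^32=31, 173^64=466, 173^128=346, 173^256=421, 173^512=31, 173^1024=466, 173^2048=346, 173^4096=421, 173^8192=31, 173^16384=466, 173^32768=346, 173^65536=421, 173^131072=31, 173^262144=466; 173^431383 = 173^1 * 173^2 * 173^4 * 173^16 * 173^256 * 173^1024 * 173^4096 * 173^32768 * 173^131072 * 173^262144 = 182 (mod 495); answer 182
Step 2: Y1 = 182; d = -21; cross terms: (28*-21 - 30*-18)=-48, (30*8 - 25*-21)=765, (25*-18 - 28*8)=-674; twice the area = |43| = 43; area = 43/2; answer 43/2
Step 3: Y2 = 43/2; threaded value p + q = 45; w = 2; total draws C(7,3) = 35; complement C(5,3) = 10; favorable 35 - 10 = 25; P = 5/7; answer 5/7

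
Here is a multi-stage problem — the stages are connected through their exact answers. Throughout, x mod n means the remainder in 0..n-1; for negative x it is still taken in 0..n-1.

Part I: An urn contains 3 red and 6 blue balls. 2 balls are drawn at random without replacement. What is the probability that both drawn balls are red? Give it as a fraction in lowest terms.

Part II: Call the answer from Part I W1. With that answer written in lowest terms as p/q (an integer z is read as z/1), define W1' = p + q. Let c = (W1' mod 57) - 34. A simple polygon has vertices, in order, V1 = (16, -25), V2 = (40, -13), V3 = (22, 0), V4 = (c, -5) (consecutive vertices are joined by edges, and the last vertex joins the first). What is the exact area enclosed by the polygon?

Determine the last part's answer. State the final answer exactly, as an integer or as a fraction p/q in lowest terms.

Part I: total draws C(9,2) = 36; favorable C(3,2) = 3; P = 1/12; answer 1/12
Part II: W1 = 1/12; threaded value p + q = 13; c = -21; cross terms: (16*-13 - 40*-25)=792, (40*0 - 22*-13)=286, (22*-5 - -21*0)=-110, (-21*-25 - 16*-5)=605; twice the area = |1573| = 1573; area = 1573/2; answer 1573/2

1573/2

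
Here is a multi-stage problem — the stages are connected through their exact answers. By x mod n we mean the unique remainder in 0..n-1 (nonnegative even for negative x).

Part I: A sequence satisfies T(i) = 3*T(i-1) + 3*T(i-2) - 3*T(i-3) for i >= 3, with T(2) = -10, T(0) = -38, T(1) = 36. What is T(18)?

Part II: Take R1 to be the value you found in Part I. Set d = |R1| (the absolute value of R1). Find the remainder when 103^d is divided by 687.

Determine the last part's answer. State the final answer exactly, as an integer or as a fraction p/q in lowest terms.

454

Part I: T(3) = 3*(-10) + 3*(36) - 3*(-38) = 192; iterating: T(3)=192, T(4)=438, T(5)=1920, T(6)=6498, T(7)=23940, T(8)=85554, T(9)=308988, T(10)=1111806, T(11)=4005720, T(12)=14425614, T(13)=51958584, T(14)=187135434, T(15)=674005212, T(16)=2427546186, T(17)=8743247892, T(18)=31490366598; answer 31490366598
Part II: R1 = 31490366598; d = 31490366598; squarings mod 687: 103^1=103, 103^2=304, 103^4=358, 103^8=382, 103^16=280, 103^32=82, 103^64=541, 103^128=19, 103^256=361, 103^512=478, 103^1024=400, 103^2048=616, 103^4096=232, 103^8192=238, 103^16384=310, 103^32768=607, 103^65536=217, 103^131072=373, 103^262144=355, 103^524288=304, 103^1048576=358, 103^2097152=382, 103^4194304=280, 103^8388608=82, 103^16777216=541, 103^33554432=19, 103^67108864=361, 103^134217728=478, 103^268435456=400, 103^536870912=616, 103^1073741824=232, 103^2147483648=238, 103^4294967296=310, 103^8589934592=607, 103^17179869184=217; 103^31490366598 = 103^2 * 103^4 * 103^128 * 103^1024 * 103^2048 * 103^4096 * 103^16384 * 103^32768 * 103^524288 * 103^1048576 * 103^2097152 * 103^4194304 * 103^8388608 * 103^67108864 * 103^268435456 * 103^1073741824 * 103^4294967296 * 103^8589934592 * 103^17179869184 = 454 (mod 687); answer 454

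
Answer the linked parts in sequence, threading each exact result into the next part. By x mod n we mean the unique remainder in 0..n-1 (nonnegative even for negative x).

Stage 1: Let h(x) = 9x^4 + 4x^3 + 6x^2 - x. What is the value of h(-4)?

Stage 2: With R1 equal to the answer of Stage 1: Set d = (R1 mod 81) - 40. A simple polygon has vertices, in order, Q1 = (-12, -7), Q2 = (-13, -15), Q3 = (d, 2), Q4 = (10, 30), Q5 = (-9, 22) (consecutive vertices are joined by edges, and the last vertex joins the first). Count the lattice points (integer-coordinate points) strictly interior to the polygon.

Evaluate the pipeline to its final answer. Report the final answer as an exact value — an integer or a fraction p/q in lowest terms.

Stage 1: 9*(-4)^4 + 4*(-4)^3 + 6*(-4)^2 - 1*(-4)^1 = (2304) + (-256) + (96) + (4) = 2148; answer 2148
Stage 2: R1 = 2148; d = 2; cross terms: (-12*-15 - -13*-7)=89, (-13*2 - 2*-15)=4, (2*30 - 10*2)=40, (10*22 - -9*30)=490, (-9*-7 - -12*22)=327; twice the area = |950| = 950; area = 475; boundary points = 1 + 1 + 4 + 1 + 1 = 8; strictly interior points = area - boundary/2 + 1 = 472; answer 472

472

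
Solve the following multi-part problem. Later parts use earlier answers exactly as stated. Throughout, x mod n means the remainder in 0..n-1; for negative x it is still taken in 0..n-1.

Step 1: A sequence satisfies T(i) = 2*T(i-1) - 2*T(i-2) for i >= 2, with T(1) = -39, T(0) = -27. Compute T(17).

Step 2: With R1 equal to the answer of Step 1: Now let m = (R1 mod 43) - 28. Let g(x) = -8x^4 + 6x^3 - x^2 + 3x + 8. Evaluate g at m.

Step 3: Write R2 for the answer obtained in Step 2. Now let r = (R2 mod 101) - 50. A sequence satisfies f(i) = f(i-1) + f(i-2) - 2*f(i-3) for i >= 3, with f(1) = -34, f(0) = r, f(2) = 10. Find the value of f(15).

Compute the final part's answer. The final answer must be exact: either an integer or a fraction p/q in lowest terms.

2044

Step 1: T(2) = 2*(-39) - 2*(-27) = -24; iterating: T(2)=-24, T(3)=30, T(4)=108, T(5)=156, T(6)=96, T(7)=-120, T(8)=-432, T(9)=-624, T(10)=-384, T(11)=480, T(12)=1728, T(13)=2496, T(14)=1536, T(15)=-1920, T(16)=-6912, T(17)=-9984; answer -9984
Step 2: R1 = -9984; m = 7; -8*(7)^4 + 6*(7)^3 - 1*(7)^2 + 3*(7)^1 + 8 = (-19208) + (2058) + (-49) + (21) + (8) = -17170; answer -17170
Step 3: R2 = -17170; r = -50; f(3) = 1*(10) + 1*(-34) - 2*(-50) = 76; iterating: f(3)=76, f(4)=154, f(5)=210, f(6)=212, f(7)=114, f(8)=-94, f(9)=-404, f(10)=-726, f(11)=-942, f(12)=-860, f(13)=-350, f(14)=674, f(15)=2044; answer 2044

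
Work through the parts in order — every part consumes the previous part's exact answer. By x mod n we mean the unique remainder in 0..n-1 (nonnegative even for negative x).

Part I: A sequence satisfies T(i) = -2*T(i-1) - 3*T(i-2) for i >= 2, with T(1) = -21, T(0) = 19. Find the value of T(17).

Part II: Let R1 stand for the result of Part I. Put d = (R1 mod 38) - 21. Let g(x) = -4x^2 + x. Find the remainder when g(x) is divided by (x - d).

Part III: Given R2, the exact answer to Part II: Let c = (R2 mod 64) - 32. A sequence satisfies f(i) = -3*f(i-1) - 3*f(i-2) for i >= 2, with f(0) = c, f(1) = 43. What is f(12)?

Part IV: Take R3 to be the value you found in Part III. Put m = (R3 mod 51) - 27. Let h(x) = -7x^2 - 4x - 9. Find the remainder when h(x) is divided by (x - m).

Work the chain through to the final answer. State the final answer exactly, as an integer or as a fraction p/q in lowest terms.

Part I: T(2) = -2*(-21) - 3*(19) = -15; iterating: T(2)=-15, T(3)=93, T(4)=-141, T(5)=3, T(6)=417, T(7)=-843, T(8)=435, T(9)=1659, T(10)=-4623, T(11)=4269, T(12)=5331, T(13)=-23469, T(14)=30945, T(15)=8517, T(16)=-109869, T(17)=194187; answer 194187
Part II: R1 = 194187; d = -14; remainder = value at the root: -4*(-14)^2 + 1*(-14)^1 = (-784) + (-14) = -798; answer -798
Part III: R2 = -798; c = 2; f(2) = -3*(43) - 3*(2) = -135; iterating: f(2)=-135, f(3)=276, f(4)=-423, f(5)=441, f(6)=-54, f(7)=-1161, f(8)=3645, f(9)=-7452, f(10)=11421, f(11)=-11907, f(12)=1458; answer 1458
Part IV: R3 = 1458; m = 3; remainder = value at the root: -7*(3)^2 - 4*(3)^1 - 9 = (-63) + (-12) + (-9) = -84; answer -84

-84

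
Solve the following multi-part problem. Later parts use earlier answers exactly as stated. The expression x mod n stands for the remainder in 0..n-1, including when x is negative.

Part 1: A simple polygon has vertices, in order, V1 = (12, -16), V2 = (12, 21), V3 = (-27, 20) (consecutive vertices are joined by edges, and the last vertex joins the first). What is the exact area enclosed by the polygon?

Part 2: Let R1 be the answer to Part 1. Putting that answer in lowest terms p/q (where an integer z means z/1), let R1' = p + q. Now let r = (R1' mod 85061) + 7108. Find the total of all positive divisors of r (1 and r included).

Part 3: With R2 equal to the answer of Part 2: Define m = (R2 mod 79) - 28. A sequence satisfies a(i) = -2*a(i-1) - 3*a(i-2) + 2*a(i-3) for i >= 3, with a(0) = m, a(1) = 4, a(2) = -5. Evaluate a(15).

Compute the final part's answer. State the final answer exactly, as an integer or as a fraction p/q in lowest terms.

59726

Part 1: cross terms: (12*21 - 12*-16)=444, (12*20 - -27*21)=807, (-27*-16 - 12*20)=192; twice the area = |1443| = 1443; area = 1443/2; answer 1443/2
Part 2: R1 = 1443/2; threaded value p + q = 1445; r = 8553; 8553 = 3 * 2851; sigma = (1 + 3) * (1 + 2851) = 4 * 2852 = 11408; answer 11408
Part 3: R2 = 11408; m = 4; a(3) = -2*(-5) - 3*(4) + 2*(4) = 6; iterating: a(3)=6, a(4)=11, a(5)=-50, a(6)=79, a(7)=14, a(8)=-365, a(9)=846, a(10)=-569, a(11)=-2130, a(12)=7659, a(13)=-10066, a(14)=-7105, a(15)=59726; answer 59726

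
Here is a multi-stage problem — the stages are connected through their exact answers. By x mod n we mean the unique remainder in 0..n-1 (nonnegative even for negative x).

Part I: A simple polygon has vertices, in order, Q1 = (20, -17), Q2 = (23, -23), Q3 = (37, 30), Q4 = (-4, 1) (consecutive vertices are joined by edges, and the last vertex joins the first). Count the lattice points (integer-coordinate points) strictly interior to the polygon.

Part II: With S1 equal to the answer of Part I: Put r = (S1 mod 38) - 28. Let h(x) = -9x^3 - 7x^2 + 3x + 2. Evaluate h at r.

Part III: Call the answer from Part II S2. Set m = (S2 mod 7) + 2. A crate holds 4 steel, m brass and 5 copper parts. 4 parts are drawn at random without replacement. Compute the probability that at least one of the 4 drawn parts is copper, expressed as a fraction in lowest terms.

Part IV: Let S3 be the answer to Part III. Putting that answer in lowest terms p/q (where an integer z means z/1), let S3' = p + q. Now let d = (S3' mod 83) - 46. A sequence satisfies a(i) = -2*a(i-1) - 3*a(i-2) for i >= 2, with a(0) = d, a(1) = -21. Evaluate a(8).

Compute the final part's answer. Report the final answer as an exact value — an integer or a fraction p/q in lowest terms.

2229

Part I: cross terms: (20*-23 - 23*-17)=-69, (23*30 - 37*-23)=1541, (37*1 - -4*30)=157, (-4*-17 - 20*1)=48; twice the area = |1677| = 1677; area = 1677/2; boundary points = 3 + 1 + 1 + 6 = 11; strictly interior points = area - boundary/2 + 1 = 834; answer 834
Part II: S1 = 834; r = 8; -9*(8)^3 - 7*(8)^2 + 3*(8)^1 + 2 = (-4608) + (-448) + (24) + (2) = -5030; answer -5030
Part III: S2 = -5030; m = 5; total draws C(14,4) = 1001; complement C(9,4) = 126; favorable 1001 - 126 = 875; P = 125/143; answer 125/143
Part IV: S3 = 125/143; threaded value p + q = 268; d = -27; a(2) = -2*(-21) - 3*(-27) = 123; iterating: a(2)=123, a(3)=-183, a(4)=-3, a(5)=555, a(6)=-1101, a(7)=537, a(8)=2229; answer 2229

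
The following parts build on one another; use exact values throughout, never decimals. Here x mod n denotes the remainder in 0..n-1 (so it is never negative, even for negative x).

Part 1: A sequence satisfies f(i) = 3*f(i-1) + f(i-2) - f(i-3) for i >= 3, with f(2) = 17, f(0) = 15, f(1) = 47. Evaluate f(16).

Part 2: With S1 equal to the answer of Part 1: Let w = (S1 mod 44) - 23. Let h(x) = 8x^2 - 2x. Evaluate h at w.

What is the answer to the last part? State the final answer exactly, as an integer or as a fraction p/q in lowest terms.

1128

Part 1: f(3) = 3*(17) + 1*(47) - 1*(15) = 83; iterating: f(3)=83, f(4)=219, f(5)=723, f(6)=2305, f(7)=7419, f(8)=23839, f(9)=76631, f(10)=246313, f(11)=791731, f(12)=2544875, f(13)=8180043, f(14)=26293273, f(15)=84514987, f(16)=271658191; answer 271658191
Part 2: S1 = 271658191; w = 12; 8*(12)^2 - 2*(12)^1 = (1152) + (-24) = 1128; answer 1128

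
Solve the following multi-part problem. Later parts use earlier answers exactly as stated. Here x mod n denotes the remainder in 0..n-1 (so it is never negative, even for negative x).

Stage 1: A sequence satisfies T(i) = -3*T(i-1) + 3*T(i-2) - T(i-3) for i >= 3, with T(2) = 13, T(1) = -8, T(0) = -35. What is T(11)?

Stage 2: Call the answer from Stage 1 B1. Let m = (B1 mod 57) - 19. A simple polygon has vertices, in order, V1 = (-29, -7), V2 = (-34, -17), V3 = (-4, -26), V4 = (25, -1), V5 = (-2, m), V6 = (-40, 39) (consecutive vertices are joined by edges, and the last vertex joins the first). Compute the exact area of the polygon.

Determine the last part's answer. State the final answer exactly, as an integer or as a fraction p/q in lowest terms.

Stage 1: T(3) = -3*(13) + 3*(-8) - 1*(-35) = -28; iterating: T(3)=-28, T(4)=131, T(5)=-490, T(6)=1891, T(7)=-7274, T(8)=27985, T(9)=-107668, T(10)=414233, T(11)=-1593688; answer -1593688
Stage 2: B1 = -1593688; m = 13; cross terms: (-29*-17 - -34*-7)=255, (-34*-26 - -4*-17)=816, (-4*-1 - 25*-26)=654, (25*13 - -2*-1)=323, (-2*39 - -40*13)=442, (-40*-7 - -29*39)=1411; twice the area = |3901| = 3901; area = 3901/2; answer 3901/2

3901/2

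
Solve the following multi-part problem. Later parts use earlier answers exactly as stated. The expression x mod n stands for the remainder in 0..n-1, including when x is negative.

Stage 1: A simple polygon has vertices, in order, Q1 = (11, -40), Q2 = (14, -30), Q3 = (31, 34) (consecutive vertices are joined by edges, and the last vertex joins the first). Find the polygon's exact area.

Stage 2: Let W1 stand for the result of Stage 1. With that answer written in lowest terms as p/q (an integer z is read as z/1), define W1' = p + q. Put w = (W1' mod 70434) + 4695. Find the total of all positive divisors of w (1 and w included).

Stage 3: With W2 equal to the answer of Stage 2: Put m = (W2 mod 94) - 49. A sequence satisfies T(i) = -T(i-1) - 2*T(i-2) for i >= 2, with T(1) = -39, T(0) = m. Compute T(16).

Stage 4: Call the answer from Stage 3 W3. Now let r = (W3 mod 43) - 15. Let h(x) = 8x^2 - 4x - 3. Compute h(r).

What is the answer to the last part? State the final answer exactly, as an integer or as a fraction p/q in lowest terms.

Stage 1: cross terms: (11*-30 - 14*-40)=230, (14*34 - 31*-30)=1406, (31*-40 - 11*34)=-1614; twice the area = |22| = 22; area = 11; answer 11
Stage 2: W1 = 11; threaded value p + q = 12; w = 4707; 4707 = 3^2 * 523; sigma = (1 + 3 + 9) * (1 + 523) = 13 * 524 = 6812; answer 6812
Stage 3: W2 = 6812; m = -5; T(2) = -1*(-39) - 2*(-5) = 49; iterating: T(2)=49, T(3)=29, T(4)=-127, T(5)=69, T(6)=185, T(7)=-323, T(8)=-47, T(9)=693, T(10)=-599, T(11)=-787, T(12)=1985, T(13)=-411, T(14)=-3559, T(15)=4381, T(16)=2737; answer 2737
Stage 4: W3 = 2737; r = 13; 8*(13)^2 - 4*(13)^1 - 3 = (1352) + (-52) + (-3) = 1297; answer 1297

1297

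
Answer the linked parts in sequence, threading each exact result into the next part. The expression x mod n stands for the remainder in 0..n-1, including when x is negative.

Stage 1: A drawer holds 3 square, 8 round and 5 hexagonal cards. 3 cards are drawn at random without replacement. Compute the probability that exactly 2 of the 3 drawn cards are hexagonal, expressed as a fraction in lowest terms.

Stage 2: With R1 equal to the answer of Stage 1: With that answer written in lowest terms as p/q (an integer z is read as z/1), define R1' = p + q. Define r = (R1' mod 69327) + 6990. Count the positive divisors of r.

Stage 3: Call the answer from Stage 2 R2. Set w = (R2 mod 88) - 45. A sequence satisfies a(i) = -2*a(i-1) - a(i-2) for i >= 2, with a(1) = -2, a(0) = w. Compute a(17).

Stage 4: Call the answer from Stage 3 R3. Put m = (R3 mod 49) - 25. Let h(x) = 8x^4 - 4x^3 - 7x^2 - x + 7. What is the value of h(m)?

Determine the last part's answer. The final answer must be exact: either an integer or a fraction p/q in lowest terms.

Stage 1: total draws C(16,3) = 560; favorable C(5,2)*C(11,1) = 110; P = 11/56; answer 11/56
Stage 2: R1 = 11/56; threaded value p + q = 67; r = 7057; 7057 is prime, so its only divisors are 1 and 7057; count = 2; answer 2
Stage 3: R2 = 2; w = -43; a(2) = -2*(-2) - 1*(-43) = 47; iterating: a(2)=47, a(3)=-92, a(4)=137, a(5)=-182, a(6)=227, a(7)=-272, a(8)=317, a(9)=-362, a(10)=407, a(11)=-452, a(12)=497, a(13)=-542, a(14)=587, a(15)=-632, a(16)=677, a(17)=-722; answer -722
Stage 4: R3 = -722; m = -12; 8*(-12)^4 - 4*(-12)^3 - 7*(-12)^2 - 1*(-12)^1 + 7 = (165888) + (6912) + (-1008) + (12) + (7) = 171811; answer 171811

171811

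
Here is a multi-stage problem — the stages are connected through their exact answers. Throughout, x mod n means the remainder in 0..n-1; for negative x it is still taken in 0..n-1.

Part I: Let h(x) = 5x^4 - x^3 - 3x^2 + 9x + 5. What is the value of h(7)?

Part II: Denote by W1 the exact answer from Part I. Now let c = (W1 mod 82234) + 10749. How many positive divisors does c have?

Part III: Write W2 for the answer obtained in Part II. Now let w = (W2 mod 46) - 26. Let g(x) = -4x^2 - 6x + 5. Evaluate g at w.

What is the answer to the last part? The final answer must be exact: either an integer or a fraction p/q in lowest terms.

Part I: 5*(7)^4 - 1*(7)^3 - 3*(7)^2 + 9*(7)^1 + 5 = (12005) + (-343) + (-147) + (63) + (5) = 11583; answer 11583
Part II: W1 = 11583; c = 22332; 22332 = 2^2 * 3 * 1861; number of divisors = (2+1) * (1+1) * (1+1) = 12; answer 12
Part III: W2 = 12; w = -14; -4*(-14)^2 - 6*(-14)^1 + 5 = (-784) + (84) + (5) = -695; answer -695

-695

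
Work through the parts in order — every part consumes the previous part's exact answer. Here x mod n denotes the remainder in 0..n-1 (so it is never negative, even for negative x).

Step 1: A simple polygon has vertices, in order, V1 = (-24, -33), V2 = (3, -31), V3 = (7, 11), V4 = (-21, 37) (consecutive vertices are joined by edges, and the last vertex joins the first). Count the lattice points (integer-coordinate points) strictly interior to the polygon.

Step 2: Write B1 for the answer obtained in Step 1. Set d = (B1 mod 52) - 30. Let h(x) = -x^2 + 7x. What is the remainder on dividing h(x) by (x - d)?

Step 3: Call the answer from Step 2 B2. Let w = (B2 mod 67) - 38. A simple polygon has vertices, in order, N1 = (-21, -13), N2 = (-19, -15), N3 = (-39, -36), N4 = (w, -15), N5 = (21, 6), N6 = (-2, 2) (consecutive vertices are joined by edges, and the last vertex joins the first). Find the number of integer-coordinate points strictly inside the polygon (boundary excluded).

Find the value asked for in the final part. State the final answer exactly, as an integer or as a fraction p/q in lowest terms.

Step 1: cross terms: (-24*-31 - 3*-33)=843, (3*11 - 7*-31)=250, (7*37 - -21*11)=490, (-21*-33 - -24*37)=1581; twice the area = |3164| = 3164; area = 1582; boundary points = 1 + 2 + 2 + 1 = 6; strictly interior points = area - boundary/2 + 1 = 1580; answer 1580
Step 2: B1 = 1580; d = -10; remainder = value at the root: -1*(-10)^2 + 7*(-10)^1 = (-100) + (-70) = -170; answer -170
Step 3: B2 = -170; w = -7; cross terms: (-21*-15 - -19*-13)=68, (-19*-36 - -39*-15)=99, (-39*-15 - -7*-36)=333, (-7*6 - 21*-15)=273, (21*2 - -2*6)=54, (-2*-13 - -21*2)=68; twice the area = |895| = 895; area = 895/2; boundary points = 2 + 1 + 1 + 7 + 1 + 1 = 13; strictly interior points = area - boundary/2 + 1 = 442; answer 442

442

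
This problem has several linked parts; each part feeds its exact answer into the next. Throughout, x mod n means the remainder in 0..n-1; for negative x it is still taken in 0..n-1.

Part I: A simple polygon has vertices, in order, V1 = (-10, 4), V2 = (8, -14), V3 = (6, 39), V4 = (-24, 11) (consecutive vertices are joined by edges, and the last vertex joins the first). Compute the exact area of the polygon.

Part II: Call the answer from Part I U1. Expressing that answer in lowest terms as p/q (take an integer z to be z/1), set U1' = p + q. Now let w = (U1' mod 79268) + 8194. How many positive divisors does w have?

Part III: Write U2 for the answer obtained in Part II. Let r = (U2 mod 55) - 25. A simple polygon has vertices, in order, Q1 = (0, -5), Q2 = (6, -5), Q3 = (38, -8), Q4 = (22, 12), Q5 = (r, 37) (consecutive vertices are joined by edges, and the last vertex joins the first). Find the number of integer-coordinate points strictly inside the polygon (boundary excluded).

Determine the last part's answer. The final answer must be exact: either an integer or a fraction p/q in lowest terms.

912

Part I: cross terms: (-10*-14 - 8*4)=108, (8*39 - 6*-14)=396, (6*11 - -24*39)=1002, (-24*4 - -10*11)=14; twice the area = |1520| = 1520; area = 760; answer 760
Part II: U1 = 760; threaded value p + q = 761; w = 8955; 8955 = 3^2 * 5 * 199; number of divisors = (2+1) * (1+1) * (1+1) = 12; answer 12
Part III: U2 = 12; r = -13; cross terms: (0*-5 - 6*-5)=30, (6*-8 - 38*-5)=142, (38*12 - 22*-8)=632, (22*37 - -13*12)=970, (-13*-5 - 0*37)=65; twice the area = |1839| = 1839; area = 1839/2; boundary points = 6 + 1 + 4 + 5 + 1 = 17; strictly interior points = area - boundary/2 + 1 = 912; answer 912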